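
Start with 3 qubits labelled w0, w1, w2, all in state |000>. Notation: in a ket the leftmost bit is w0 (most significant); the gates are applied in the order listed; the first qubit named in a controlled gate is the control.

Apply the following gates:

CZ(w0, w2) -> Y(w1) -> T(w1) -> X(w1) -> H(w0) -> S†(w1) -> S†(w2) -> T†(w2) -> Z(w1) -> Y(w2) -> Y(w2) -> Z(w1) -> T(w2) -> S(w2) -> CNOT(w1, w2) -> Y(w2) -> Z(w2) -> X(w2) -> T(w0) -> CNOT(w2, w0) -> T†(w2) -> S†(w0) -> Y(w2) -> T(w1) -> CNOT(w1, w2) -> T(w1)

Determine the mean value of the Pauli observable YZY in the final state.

The expectation value of YZY is 0. Key observation: gates 7-14 undo each other exactly, leaving only the rest of the circuit to track.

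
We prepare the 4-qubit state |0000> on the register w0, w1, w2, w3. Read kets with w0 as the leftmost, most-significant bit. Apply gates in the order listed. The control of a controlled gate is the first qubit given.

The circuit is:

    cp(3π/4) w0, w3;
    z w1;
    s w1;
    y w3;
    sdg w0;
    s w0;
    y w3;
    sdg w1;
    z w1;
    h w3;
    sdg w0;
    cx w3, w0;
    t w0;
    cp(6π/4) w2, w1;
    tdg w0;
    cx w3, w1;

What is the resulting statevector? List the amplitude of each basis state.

The final amplitudes are sqrt(2)/2 on |0000>, sqrt(2)/2 on |1101>, and 0 on every other basis state.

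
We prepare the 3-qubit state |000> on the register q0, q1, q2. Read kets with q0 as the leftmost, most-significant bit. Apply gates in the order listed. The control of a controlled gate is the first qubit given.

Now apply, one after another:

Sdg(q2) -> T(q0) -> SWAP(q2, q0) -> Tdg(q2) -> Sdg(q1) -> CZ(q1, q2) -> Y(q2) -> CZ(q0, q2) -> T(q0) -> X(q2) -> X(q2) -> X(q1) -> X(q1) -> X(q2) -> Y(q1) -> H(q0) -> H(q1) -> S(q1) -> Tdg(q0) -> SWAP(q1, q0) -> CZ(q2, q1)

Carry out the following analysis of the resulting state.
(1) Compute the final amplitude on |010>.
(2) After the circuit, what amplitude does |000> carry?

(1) The final state's coefficient on |010> equals exp(3*I*pi/4)/2.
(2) |000> carries amplitude -1/2 in the final state.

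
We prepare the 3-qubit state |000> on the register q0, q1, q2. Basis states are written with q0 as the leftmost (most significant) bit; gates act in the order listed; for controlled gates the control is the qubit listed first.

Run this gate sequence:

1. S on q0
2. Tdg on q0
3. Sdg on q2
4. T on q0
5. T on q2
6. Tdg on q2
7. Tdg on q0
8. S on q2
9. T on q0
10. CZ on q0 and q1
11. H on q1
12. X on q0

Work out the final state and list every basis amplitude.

The final amplitudes are sqrt(2)/2 on |100>, sqrt(2)/2 on |110>, and 0 on every other basis state. Key observation: steps 2-9 multiply out to the identity, so the circuit reduces to the remaining gates.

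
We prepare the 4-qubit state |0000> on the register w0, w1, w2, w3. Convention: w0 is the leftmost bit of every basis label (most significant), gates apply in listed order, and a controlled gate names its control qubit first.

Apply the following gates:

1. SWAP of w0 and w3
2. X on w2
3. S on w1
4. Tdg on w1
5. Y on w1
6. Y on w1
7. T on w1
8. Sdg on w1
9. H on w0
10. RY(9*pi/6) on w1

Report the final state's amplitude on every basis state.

After the circuit, the state carries amplitude -1/2 on |0010>, 1/2 on |0110>, -1/2 on |1010>, 1/2 on |1110>, and 0 on every other basis state.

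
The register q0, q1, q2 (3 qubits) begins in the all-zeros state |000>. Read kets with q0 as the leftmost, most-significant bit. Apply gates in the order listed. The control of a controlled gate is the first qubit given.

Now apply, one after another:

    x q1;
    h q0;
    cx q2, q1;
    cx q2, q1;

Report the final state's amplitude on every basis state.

After the circuit, the state carries amplitude sqrt(2)/2 on |010>, sqrt(2)/2 on |110>, and 0 on every other basis state. Key observation: the block from step 3 through step 4 cancels to the identity and can be dropped.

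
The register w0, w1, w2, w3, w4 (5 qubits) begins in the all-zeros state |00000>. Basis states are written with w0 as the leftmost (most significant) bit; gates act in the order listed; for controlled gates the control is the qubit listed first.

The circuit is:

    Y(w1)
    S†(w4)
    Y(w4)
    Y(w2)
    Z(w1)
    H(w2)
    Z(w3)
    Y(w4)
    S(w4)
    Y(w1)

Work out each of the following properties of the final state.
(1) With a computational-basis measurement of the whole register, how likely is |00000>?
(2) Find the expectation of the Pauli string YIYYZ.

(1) A full measurement returns |00000> with probability 1/2.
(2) The expectation value of YIYYZ is 0.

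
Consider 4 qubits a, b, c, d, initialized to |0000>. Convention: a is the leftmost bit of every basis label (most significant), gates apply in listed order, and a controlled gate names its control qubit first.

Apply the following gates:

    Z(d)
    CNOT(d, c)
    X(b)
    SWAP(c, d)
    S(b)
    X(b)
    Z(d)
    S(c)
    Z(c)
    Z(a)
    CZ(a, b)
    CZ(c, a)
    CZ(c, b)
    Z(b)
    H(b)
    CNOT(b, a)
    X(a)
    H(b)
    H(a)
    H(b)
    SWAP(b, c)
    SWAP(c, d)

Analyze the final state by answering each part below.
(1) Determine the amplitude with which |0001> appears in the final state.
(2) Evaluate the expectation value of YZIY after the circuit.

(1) The final state's coefficient on |0001> equals I/2.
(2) In the final state, YZIY has expectation -1.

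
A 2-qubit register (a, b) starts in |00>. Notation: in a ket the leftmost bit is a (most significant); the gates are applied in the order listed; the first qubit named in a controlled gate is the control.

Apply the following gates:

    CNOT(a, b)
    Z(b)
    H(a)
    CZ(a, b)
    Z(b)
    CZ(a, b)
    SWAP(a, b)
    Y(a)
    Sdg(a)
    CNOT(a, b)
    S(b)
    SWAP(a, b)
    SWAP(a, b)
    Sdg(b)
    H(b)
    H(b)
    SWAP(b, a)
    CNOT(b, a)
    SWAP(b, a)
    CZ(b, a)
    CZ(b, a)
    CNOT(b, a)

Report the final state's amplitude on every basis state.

The final amplitudes are 0 on |00>, sqrt(2)/2 on |01>, sqrt(2)/2 on |10>, 0 on |11>. Key observation: gates 11-14 undo each other exactly, leaving only the rest of the circuit to track.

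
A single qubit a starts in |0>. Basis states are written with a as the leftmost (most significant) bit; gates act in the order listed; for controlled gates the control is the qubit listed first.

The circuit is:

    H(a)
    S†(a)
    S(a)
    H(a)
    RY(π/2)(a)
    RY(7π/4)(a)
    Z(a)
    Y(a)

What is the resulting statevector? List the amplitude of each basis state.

The final amplitudes are -sqrt(2)*I*sqrt(sqrt(2) + 2)/4 + sqrt(2)*I*sqrt(2 - sqrt(2))/4 on |0>, -sqrt(2)*I*sqrt(sqrt(2) + 2)/4 - sqrt(2)*I*sqrt(2 - sqrt(2))/4 on |1>.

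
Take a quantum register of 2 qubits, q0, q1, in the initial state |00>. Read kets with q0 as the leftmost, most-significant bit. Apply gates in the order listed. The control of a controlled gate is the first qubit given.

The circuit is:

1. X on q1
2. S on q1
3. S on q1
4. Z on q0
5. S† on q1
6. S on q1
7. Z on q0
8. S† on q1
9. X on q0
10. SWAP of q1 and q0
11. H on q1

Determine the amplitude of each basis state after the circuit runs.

The final amplitudes are 0 on |00>, 0 on |01>, sqrt(2)*I/2 on |10>, -sqrt(2)*I/2 on |11>. Key observation: gates 3-8 undo each other exactly, leaving only the rest of the circuit to track.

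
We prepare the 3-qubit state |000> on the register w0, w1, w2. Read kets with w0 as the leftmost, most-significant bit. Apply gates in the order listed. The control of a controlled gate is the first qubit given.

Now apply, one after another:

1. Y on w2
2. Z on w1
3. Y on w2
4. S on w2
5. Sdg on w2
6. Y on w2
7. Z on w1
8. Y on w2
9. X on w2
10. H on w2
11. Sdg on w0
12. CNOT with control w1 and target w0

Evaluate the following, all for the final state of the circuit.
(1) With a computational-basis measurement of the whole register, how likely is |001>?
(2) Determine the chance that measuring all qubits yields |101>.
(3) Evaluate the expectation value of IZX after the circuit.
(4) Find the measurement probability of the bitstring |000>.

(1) Outcome |001> occurs with probability 1/2.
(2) Outcome |101> occurs with probability 0.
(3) The observable IZX averages to -1.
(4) A full measurement returns |000> with probability 1/2.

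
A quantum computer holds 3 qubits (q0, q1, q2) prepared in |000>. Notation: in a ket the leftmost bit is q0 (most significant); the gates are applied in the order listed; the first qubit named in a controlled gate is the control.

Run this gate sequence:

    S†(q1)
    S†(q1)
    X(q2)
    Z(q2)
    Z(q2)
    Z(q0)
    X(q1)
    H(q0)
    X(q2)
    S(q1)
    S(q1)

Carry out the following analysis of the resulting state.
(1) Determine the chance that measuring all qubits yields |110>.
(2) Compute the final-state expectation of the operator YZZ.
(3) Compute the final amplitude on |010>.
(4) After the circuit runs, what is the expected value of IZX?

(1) A full measurement returns |110> with probability 1/2.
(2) The expectation value of YZZ is 0.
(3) The final state's coefficient on |010> equals -sqrt(2)/2.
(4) The observable IZX averages to 0.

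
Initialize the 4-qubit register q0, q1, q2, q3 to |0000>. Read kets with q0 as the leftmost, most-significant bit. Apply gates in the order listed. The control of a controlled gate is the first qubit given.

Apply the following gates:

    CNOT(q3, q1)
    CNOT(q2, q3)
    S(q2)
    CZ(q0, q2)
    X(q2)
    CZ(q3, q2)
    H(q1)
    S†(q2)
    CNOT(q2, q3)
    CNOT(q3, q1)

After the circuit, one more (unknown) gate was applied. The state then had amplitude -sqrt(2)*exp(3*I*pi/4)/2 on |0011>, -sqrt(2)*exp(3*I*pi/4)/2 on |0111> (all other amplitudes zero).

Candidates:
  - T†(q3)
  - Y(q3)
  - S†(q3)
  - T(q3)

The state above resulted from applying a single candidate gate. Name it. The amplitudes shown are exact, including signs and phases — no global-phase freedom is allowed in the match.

The unique candidate consistent with the amplitudes is T(q3).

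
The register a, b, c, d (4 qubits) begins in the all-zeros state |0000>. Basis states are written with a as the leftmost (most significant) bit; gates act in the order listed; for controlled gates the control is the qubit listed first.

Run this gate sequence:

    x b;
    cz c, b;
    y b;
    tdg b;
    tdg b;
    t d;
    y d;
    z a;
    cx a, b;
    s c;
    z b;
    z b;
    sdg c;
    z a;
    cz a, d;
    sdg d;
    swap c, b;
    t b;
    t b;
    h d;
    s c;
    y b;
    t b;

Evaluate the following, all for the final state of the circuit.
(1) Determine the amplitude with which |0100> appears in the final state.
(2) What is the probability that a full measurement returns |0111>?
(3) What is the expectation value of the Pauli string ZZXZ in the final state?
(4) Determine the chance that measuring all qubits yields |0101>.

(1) The amplitude on |0100> is sqrt(2)*exp(I*pi/4)/2. Key observation: steps 10-13 multiply out to the identity, so the circuit reduces to the remaining gates.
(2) A full measurement returns |0111> with probability 0.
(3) The observable ZZXZ averages to 0.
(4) Outcome |0101> occurs with probability 1/2.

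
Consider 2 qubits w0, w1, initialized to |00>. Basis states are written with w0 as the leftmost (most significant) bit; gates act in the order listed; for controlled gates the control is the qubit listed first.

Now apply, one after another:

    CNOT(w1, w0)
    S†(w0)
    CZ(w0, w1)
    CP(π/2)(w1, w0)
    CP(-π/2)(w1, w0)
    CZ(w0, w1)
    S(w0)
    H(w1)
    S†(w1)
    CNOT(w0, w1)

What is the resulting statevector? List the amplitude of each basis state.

The resulting statevector has amplitude sqrt(2)/2 on |00>, -sqrt(2)*I/2 on |01>, 0 on |10>, 0 on |11>. Key observation: the block from step 2 through step 7 cancels to the identity and can be dropped.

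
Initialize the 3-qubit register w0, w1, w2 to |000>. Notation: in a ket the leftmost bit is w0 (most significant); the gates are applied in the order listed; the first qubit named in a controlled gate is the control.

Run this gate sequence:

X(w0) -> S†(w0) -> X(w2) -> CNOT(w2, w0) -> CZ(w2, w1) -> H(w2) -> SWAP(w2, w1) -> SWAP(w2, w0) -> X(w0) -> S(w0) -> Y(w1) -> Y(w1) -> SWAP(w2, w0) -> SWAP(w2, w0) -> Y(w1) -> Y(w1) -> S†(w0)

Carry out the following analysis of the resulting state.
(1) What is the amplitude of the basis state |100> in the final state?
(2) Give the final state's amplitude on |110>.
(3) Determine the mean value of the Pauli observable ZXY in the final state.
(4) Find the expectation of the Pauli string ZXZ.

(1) The amplitude on |100> is -sqrt(2)*I/2. Key observation: gates 10-17 undo each other exactly, leaving only the rest of the circuit to track.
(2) The final state's coefficient on |110> equals sqrt(2)*I/2.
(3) The observable ZXY averages to 0.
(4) The expectation value of ZXZ is 1.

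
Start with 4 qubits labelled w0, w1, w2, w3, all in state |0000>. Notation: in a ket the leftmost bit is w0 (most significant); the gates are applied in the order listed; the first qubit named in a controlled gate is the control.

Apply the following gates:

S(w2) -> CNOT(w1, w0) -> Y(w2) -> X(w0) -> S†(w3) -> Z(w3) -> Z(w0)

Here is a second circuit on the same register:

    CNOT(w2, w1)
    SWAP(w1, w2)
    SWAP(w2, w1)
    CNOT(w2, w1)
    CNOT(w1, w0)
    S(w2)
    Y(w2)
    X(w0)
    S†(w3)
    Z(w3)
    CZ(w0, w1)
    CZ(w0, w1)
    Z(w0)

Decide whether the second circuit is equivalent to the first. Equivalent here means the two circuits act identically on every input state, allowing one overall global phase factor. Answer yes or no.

Yes: on every input state the two circuits agree up to one overall phase factor.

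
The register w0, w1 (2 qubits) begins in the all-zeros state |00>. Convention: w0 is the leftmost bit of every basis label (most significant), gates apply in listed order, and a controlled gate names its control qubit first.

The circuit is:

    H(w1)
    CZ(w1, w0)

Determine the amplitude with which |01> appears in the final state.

The amplitude on |01> is sqrt(2)/2.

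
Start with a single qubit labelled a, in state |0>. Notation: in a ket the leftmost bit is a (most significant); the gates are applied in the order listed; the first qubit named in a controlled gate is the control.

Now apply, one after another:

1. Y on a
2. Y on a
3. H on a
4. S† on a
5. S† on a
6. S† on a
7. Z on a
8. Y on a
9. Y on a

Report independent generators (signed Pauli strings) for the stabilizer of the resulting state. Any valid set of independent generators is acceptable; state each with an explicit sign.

The stabilizer group can be generated by -Y, among other valid generating sets.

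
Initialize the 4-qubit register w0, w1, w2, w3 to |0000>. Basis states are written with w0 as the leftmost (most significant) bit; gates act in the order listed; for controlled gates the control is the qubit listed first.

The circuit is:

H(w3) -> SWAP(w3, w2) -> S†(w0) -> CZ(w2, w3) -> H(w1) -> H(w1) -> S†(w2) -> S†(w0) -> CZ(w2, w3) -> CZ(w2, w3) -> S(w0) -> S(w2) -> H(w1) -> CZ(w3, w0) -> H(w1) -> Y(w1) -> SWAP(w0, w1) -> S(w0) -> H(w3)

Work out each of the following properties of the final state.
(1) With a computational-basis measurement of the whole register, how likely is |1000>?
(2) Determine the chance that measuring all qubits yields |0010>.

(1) The probability of measuring |1000> is 1/4. Key observation: gates 6-13 undo each other exactly, leaving only the rest of the circuit to track.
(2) A full measurement returns |0010> with probability 0.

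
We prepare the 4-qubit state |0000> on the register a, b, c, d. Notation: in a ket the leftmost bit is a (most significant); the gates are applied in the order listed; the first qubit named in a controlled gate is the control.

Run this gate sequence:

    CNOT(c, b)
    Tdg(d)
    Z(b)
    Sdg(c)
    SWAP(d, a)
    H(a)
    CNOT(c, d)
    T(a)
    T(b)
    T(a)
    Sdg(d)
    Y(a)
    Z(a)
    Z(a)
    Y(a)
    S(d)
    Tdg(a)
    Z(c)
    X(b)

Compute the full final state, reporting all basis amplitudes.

The final amplitudes are sqrt(2)/2 on |0100>, sqrt(2)*exp(I*pi/4)/2 on |1100>, and 0 on every other basis state.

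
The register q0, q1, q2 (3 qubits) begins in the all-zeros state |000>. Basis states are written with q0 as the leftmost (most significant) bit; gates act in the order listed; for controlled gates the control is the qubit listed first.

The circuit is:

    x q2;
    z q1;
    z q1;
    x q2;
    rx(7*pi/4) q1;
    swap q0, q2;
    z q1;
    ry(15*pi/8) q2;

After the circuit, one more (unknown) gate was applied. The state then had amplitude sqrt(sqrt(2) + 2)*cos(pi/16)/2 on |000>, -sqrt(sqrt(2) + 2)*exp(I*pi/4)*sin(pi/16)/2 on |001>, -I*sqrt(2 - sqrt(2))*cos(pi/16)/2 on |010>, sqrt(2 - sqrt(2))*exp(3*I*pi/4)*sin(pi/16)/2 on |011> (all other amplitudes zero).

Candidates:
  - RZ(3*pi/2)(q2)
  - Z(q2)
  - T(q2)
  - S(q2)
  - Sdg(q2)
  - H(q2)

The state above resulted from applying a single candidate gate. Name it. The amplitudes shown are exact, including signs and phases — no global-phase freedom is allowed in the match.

The applied gate was T(q2). Key observation: gates 1-4 undo each other exactly, leaving only the rest of the circuit to track.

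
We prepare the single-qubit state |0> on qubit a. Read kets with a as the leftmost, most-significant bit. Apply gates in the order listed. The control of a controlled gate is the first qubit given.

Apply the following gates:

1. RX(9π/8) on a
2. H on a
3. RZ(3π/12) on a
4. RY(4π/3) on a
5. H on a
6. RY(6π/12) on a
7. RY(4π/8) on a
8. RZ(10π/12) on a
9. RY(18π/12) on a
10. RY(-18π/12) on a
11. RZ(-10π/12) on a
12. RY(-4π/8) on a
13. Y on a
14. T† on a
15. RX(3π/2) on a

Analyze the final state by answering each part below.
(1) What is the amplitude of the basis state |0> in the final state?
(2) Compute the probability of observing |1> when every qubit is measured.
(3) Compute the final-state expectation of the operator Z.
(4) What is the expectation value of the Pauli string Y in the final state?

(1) |0> carries amplitude -I*exp(-I*pi/8)*sin(7*pi/16)/4 - sqrt(3)*I*exp(-3*I*pi/8)*sin(7*pi/16)/4 + exp(-I*pi/8)*cos(7*pi/16)/4 + I*exp(-I*pi/8)*cos(7*pi/16)/4 - sqrt(3)*exp(-3*I*pi/8)*cos(7*pi/16)/4 + sqrt(3)*I*exp(I*pi/8)*cos(7*pi/16)/4 - exp(-I*pi/8)*sin(7*pi/16)/4 + sqrt(3)*exp(I*pi/8)*sin(7*pi/16)/4 in the final state. Key observation: steps 7-12 multiply out to the identity, so the circuit reduces to the remaining gates.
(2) A full measurement returns |1> with probability sqrt(2 - sqrt(2))/16 + 3*sqrt(sqrt(2) + 2)/16 + 1/2.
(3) The expectation value of Z is -3*sqrt(sqrt(2) + 2)/8 - sqrt(2 - sqrt(2))/8.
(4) The observable Y averages to sqrt(6)*(-sqrt(sqrt(2) + 2) + sqrt(2 - sqrt(2)))/8.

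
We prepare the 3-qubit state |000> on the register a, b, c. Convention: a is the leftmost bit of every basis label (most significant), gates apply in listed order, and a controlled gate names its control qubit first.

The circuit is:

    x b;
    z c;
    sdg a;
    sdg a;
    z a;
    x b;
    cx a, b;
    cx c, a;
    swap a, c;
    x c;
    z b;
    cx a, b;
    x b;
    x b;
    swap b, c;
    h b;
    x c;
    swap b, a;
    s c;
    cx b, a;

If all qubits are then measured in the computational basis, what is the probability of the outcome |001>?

The probability of measuring |001> is 1/2.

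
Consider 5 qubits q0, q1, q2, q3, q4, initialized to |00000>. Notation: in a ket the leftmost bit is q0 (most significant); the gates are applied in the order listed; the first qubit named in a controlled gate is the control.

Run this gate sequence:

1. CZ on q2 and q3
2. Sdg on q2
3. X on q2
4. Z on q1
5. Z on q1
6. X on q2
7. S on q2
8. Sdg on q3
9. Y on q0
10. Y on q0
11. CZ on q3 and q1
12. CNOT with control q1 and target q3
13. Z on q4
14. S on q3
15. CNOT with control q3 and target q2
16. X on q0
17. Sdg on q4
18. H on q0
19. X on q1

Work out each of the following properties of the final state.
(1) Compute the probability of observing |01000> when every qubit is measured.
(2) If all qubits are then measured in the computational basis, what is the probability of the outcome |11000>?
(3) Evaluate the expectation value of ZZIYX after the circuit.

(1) A full measurement returns |01000> with probability 1/2.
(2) A full measurement returns |11000> with probability 1/2.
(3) The observable ZZIYX averages to 0.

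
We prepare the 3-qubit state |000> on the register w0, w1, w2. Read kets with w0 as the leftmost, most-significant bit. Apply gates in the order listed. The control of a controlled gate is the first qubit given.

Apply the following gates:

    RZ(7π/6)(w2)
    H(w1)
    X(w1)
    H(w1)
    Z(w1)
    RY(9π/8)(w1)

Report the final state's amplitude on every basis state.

The final amplitudes are exp(5*I*pi/12)*sin(pi/16) on |000>, -exp(5*I*pi/12)*cos(pi/16) on |010>, and 0 on every other basis state. Key observation: gates 2-5 undo each other exactly, leaving only the rest of the circuit to track.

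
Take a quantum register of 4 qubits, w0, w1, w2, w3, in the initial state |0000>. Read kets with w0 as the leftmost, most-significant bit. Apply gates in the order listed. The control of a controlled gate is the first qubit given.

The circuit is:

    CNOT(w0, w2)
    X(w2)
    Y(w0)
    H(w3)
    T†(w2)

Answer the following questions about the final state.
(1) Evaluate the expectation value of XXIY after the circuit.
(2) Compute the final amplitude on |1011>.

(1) The observable XXIY averages to 0.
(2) |1011> carries amplitude sqrt(2)*exp(I*pi/4)/2 in the final state.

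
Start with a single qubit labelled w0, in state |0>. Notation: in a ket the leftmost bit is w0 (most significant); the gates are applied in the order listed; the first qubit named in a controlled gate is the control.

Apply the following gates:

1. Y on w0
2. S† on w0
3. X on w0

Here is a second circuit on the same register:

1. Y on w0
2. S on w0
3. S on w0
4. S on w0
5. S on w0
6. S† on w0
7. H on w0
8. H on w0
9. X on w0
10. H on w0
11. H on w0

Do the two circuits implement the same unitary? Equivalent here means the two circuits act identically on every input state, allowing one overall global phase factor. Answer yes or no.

Yes: on every input state the two circuits agree up to one overall phase factor.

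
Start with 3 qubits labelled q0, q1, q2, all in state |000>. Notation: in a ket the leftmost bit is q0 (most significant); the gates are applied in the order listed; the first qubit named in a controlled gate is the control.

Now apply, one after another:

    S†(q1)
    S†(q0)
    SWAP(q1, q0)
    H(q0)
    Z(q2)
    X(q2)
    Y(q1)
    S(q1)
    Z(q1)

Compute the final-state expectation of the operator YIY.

The observable YIY averages to 0.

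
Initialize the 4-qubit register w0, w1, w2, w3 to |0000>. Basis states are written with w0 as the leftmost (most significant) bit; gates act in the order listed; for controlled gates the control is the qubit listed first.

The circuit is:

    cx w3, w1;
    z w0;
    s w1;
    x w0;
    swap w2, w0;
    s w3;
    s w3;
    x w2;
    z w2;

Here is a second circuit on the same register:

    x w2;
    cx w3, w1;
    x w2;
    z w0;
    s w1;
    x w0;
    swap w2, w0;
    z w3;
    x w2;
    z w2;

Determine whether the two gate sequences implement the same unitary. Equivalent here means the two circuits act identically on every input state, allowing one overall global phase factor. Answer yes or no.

Yes — the two circuits implement the same unitary up to a global phase.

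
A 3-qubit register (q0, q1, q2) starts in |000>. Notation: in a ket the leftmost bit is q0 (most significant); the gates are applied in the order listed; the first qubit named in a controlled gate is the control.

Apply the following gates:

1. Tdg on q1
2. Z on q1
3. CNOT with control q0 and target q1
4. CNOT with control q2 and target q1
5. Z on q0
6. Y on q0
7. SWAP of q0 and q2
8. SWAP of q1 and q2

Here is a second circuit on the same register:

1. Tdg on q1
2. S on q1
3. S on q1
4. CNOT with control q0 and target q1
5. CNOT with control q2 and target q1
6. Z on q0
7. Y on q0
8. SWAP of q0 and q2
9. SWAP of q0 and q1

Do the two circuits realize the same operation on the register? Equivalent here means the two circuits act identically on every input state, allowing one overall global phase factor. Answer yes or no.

No, they are not equivalent — no single phase factor reconciles the two unitaries.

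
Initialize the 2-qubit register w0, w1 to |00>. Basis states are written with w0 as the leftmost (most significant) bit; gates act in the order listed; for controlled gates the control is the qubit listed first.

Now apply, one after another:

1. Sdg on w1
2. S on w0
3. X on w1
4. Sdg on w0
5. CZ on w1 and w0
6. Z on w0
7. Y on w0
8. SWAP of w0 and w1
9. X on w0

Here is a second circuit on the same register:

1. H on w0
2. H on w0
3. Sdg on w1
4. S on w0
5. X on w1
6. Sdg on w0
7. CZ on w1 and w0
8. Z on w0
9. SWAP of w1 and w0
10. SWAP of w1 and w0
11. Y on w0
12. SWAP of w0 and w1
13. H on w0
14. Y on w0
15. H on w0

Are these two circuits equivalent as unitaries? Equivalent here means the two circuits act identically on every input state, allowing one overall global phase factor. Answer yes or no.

No, they are not equivalent — no single phase factor reconciles the two unitaries.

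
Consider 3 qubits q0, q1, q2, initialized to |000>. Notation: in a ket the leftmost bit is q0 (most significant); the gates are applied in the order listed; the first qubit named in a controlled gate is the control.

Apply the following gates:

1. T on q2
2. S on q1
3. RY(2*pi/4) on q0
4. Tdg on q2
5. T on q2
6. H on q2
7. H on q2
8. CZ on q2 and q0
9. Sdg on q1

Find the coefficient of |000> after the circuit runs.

|000> carries amplitude sqrt(2)/2 in the final state. Key observation: the block from step 6 through step 7 cancels to the identity and can be dropped.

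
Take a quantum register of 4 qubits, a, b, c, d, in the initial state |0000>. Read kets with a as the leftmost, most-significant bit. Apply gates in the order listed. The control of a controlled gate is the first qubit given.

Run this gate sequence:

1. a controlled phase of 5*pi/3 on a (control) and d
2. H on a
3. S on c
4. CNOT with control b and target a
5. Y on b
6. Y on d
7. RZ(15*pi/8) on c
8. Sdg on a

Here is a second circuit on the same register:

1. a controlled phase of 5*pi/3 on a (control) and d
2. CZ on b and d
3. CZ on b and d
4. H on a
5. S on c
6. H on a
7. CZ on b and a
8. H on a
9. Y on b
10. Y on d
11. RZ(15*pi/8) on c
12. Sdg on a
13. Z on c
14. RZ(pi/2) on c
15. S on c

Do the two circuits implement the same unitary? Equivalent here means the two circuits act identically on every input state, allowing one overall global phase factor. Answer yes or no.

Yes: on every input state the two circuits agree up to one overall phase factor.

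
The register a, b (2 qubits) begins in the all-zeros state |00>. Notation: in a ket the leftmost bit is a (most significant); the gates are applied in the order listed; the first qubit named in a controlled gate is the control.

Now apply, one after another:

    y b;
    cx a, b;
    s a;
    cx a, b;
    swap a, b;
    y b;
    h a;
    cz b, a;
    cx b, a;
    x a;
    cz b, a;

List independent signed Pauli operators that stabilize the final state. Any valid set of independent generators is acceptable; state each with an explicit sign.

The stabilizer group can be generated by -XI, -IZ, among other valid generating sets.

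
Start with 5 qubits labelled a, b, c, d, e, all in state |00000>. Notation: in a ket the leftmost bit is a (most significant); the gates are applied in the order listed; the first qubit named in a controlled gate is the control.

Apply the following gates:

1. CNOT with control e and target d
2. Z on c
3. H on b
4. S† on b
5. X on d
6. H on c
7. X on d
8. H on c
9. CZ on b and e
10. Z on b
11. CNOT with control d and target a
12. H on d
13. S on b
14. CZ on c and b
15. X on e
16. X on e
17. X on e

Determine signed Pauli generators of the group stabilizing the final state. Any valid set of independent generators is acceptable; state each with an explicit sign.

The stabilizer group can be generated by -IXIII, +IIIXI, +ZIIII, +IIZII, -IIIIZ, among other valid generating sets.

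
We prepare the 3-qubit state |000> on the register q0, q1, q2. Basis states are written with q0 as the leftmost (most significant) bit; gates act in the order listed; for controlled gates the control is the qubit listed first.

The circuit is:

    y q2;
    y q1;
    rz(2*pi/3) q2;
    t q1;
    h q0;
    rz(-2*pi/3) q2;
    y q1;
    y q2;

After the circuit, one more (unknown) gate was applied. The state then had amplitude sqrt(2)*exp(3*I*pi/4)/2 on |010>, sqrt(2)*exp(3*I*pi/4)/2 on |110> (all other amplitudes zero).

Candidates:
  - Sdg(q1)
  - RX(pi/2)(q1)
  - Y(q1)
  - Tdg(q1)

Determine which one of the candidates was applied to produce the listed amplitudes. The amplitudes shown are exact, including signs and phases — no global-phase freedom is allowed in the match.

The unique candidate consistent with the amplitudes is Y(q1).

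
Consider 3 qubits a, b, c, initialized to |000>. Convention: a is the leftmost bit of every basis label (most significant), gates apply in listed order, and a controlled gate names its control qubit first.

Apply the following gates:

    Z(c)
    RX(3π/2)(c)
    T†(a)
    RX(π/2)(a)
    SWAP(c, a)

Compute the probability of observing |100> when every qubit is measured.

Outcome |100> occurs with probability 1/4.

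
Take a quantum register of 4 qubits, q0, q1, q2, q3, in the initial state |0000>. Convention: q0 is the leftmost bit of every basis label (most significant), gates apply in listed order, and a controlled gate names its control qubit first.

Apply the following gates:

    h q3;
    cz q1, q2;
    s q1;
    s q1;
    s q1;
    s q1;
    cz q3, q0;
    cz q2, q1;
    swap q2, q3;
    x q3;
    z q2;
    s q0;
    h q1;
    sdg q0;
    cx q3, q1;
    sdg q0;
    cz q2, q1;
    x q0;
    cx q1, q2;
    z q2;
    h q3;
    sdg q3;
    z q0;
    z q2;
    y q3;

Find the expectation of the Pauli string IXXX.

The observable IXXX averages to 0. Key observation: the block from step 3 through step 6 cancels to the identity and can be dropped.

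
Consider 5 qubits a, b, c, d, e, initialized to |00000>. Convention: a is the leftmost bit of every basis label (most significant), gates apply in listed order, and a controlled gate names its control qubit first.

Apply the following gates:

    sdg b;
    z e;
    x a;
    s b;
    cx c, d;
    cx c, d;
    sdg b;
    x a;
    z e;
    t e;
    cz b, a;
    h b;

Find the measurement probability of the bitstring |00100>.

A full measurement returns |00100> with probability 0. Key observation: the block from step 2 through step 9 cancels to the identity and can be dropped.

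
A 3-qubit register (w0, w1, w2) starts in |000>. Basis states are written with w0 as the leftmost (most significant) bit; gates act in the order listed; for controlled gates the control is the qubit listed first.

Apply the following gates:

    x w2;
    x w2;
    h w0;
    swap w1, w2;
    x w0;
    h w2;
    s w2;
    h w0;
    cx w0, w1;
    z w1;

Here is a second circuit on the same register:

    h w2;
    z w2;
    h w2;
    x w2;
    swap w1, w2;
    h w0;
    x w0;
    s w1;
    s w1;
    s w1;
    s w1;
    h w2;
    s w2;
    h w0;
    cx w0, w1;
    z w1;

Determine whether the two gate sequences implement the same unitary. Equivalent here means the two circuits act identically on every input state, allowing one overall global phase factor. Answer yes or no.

Yes: on every input state the two circuits agree up to one overall phase factor.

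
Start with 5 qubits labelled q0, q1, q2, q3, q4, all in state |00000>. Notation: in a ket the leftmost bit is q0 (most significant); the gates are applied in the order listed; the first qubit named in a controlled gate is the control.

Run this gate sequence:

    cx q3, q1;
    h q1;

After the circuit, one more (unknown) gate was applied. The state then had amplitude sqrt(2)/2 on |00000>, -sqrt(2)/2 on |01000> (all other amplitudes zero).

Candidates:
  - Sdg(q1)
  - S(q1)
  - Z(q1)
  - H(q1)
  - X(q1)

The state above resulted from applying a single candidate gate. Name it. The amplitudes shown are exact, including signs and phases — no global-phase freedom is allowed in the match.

It was Z(q1) that produced the state shown.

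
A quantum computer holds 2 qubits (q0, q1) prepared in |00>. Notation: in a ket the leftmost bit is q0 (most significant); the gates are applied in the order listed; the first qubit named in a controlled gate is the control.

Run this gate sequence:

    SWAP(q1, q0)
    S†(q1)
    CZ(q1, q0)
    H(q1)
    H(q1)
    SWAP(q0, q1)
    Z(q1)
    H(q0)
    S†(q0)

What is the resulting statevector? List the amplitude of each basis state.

After the circuit, the state carries amplitude sqrt(2)/2 on |00>, 0 on |01>, -sqrt(2)*I/2 on |10>, 0 on |11>.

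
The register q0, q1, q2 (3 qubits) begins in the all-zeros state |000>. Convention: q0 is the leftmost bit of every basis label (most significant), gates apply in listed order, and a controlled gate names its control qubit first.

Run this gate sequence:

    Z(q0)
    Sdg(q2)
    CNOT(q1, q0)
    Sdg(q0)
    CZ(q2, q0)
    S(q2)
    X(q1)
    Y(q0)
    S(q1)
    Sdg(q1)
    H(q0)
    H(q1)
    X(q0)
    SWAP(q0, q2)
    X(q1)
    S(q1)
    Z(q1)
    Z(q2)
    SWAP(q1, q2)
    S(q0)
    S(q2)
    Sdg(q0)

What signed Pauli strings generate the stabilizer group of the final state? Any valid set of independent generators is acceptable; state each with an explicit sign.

One valid set of independent stabilizer generators is +IXI, -IIX, +ZII (any independent generating set of the same group is equally correct).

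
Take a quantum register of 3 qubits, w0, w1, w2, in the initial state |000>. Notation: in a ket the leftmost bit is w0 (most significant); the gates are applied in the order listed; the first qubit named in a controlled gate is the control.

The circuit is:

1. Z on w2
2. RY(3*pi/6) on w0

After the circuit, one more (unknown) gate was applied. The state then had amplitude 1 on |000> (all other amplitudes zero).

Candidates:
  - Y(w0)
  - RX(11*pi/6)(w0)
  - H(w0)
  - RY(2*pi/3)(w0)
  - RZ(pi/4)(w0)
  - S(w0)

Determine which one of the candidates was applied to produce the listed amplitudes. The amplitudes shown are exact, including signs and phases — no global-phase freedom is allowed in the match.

The unique candidate consistent with the amplitudes is H(w0).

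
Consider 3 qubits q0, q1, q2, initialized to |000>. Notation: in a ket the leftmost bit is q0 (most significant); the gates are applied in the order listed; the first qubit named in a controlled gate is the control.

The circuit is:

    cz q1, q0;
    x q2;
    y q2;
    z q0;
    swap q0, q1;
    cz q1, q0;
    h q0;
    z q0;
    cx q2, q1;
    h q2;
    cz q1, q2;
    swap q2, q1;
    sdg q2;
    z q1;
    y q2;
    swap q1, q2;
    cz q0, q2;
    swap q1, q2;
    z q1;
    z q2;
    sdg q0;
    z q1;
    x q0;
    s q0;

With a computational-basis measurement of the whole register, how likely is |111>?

A full measurement returns |111> with probability 1/4.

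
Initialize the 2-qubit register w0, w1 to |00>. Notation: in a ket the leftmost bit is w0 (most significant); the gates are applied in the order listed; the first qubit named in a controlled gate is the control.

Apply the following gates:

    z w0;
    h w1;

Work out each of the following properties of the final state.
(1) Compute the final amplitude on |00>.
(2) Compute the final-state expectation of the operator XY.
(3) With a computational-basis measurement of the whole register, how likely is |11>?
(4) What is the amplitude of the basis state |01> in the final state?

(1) The amplitude on |00> is sqrt(2)/2.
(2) The observable XY averages to 0.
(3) The probability of measuring |11> is 0.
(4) |01> carries amplitude sqrt(2)/2 in the final state.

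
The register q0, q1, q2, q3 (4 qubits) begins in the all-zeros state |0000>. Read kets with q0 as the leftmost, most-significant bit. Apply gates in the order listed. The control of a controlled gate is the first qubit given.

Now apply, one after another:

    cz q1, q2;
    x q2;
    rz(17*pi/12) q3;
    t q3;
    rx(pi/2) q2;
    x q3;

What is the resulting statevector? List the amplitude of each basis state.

The resulting statevector has amplitude sqrt(2)*exp(19*I*pi/24)/2 on |0001>, -sqrt(2)*exp(7*I*pi/24)/2 on |0011>, and 0 on every other basis state.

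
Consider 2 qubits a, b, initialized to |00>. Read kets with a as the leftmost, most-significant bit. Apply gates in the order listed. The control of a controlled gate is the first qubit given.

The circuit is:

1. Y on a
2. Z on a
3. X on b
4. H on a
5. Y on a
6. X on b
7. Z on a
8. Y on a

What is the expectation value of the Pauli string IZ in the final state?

The expectation value of IZ is 1.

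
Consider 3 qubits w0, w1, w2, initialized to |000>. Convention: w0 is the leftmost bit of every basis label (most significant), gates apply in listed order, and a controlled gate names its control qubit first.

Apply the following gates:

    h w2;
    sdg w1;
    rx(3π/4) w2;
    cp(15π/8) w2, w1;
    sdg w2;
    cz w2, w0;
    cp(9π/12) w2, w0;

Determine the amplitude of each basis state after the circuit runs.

The final amplitudes are sqrt(2)*sqrt(2 - sqrt(2))/4 - sqrt(2)*I*sqrt(sqrt(2) + 2)/4 on |000>, -sqrt(2)*sqrt(sqrt(2) + 2)/4 - sqrt(2)*I*sqrt(2 - sqrt(2))/4 on |001>, and 0 on every other basis state.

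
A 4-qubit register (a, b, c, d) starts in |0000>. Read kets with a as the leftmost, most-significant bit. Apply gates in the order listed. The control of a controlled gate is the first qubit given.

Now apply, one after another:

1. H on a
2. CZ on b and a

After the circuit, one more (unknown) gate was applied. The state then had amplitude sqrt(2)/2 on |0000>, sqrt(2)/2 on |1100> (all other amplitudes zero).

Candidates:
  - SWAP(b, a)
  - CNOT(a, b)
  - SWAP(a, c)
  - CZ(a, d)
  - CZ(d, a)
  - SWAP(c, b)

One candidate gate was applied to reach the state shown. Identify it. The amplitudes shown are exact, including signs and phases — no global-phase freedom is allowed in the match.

The unique candidate consistent with the amplitudes is CNOT(a, b).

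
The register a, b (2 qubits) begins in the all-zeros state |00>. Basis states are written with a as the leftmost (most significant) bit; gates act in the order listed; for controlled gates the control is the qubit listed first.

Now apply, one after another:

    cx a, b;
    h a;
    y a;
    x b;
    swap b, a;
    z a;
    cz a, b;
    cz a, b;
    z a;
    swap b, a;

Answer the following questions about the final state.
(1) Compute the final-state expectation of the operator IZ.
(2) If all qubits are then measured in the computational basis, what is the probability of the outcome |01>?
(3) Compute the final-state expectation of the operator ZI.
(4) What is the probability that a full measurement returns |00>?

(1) The expectation value of IZ is -1. Key observation: gates 5-10 undo each other exactly, leaving only the rest of the circuit to track.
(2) The probability of measuring |01> is 1/2.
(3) In the final state, ZI has expectation 0.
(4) Outcome |00> occurs with probability 0.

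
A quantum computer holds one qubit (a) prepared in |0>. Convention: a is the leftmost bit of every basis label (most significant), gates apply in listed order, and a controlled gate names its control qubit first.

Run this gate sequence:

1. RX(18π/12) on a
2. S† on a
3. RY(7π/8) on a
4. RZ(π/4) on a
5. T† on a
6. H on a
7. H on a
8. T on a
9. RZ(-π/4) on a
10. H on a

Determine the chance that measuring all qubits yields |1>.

The probability of measuring |1> is sin(7*pi/16)**2. Key observation: steps 4-9 multiply out to the identity, so the circuit reduces to the remaining gates.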